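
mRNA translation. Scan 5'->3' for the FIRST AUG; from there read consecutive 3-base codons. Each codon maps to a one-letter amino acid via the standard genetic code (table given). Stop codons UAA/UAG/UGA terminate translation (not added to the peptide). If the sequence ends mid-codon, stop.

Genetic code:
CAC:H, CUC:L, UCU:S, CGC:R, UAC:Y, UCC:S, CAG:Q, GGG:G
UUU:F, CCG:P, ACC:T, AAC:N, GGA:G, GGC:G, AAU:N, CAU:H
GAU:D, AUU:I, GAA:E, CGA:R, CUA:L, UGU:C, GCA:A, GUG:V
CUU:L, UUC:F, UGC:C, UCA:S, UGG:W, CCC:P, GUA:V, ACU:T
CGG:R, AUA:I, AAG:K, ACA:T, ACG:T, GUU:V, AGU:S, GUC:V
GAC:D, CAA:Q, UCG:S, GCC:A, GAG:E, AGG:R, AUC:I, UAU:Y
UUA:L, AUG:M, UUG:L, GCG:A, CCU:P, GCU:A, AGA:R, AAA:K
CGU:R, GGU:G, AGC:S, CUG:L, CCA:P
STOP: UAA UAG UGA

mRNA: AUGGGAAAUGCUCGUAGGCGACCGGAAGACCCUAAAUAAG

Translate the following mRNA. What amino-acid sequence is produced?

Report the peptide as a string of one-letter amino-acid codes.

start AUG at pos 0
pos 0: AUG -> M; peptide=M
pos 3: GGA -> G; peptide=MG
pos 6: AAU -> N; peptide=MGN
pos 9: GCU -> A; peptide=MGNA
pos 12: CGU -> R; peptide=MGNAR
pos 15: AGG -> R; peptide=MGNARR
pos 18: CGA -> R; peptide=MGNARRR
pos 21: CCG -> P; peptide=MGNARRRP
pos 24: GAA -> E; peptide=MGNARRRPE
pos 27: GAC -> D; peptide=MGNARRRPED
pos 30: CCU -> P; peptide=MGNARRRPEDP
pos 33: AAA -> K; peptide=MGNARRRPEDPK
pos 36: UAA -> STOP

Answer: MGNARRRPEDPK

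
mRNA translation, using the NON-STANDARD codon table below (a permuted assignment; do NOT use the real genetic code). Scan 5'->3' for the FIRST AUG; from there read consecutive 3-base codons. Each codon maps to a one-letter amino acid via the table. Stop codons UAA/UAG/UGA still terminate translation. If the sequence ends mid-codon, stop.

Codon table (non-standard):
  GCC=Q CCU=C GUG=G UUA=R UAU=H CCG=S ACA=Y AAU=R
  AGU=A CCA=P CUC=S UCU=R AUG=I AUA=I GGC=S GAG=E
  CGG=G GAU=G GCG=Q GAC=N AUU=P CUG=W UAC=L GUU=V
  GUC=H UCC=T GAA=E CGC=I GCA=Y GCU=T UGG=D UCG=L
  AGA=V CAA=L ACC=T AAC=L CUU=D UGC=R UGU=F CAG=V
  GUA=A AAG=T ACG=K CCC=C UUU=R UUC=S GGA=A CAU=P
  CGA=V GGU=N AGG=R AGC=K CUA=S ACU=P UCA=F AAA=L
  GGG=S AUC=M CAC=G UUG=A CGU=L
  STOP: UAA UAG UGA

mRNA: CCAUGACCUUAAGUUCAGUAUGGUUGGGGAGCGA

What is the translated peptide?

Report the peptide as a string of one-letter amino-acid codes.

start AUG at pos 2
pos 2: AUG -> I; peptide=I
pos 5: ACC -> T; peptide=IT
pos 8: UUA -> R; peptide=ITR
pos 11: AGU -> A; peptide=ITRA
pos 14: UCA -> F; peptide=ITRAF
pos 17: GUA -> A; peptide=ITRAFA
pos 20: UGG -> D; peptide=ITRAFAD
pos 23: UUG -> A; peptide=ITRAFADA
pos 26: GGG -> S; peptide=ITRAFADAS
pos 29: AGC -> K; peptide=ITRAFADASK
pos 32: only 2 nt remain (<3), stop (end of mRNA)

Answer: ITRAFADASK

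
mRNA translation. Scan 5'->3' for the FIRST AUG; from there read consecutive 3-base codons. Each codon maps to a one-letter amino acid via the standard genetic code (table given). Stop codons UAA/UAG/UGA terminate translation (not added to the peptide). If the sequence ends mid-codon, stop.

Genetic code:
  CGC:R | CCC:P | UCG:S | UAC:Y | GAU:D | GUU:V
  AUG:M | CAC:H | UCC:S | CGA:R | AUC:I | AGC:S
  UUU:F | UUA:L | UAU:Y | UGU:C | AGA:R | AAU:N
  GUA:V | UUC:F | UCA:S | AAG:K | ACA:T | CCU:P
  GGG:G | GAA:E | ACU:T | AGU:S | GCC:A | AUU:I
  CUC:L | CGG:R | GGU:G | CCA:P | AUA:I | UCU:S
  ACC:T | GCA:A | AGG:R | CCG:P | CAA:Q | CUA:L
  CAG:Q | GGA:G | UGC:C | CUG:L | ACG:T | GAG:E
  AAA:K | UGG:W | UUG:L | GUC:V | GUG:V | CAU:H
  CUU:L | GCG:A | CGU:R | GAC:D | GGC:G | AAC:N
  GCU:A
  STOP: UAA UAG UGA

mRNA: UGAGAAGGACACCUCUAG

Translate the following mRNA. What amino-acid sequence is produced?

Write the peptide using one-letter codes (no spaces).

Answer: (empty: no AUG start codon)

Derivation:
no AUG start codon found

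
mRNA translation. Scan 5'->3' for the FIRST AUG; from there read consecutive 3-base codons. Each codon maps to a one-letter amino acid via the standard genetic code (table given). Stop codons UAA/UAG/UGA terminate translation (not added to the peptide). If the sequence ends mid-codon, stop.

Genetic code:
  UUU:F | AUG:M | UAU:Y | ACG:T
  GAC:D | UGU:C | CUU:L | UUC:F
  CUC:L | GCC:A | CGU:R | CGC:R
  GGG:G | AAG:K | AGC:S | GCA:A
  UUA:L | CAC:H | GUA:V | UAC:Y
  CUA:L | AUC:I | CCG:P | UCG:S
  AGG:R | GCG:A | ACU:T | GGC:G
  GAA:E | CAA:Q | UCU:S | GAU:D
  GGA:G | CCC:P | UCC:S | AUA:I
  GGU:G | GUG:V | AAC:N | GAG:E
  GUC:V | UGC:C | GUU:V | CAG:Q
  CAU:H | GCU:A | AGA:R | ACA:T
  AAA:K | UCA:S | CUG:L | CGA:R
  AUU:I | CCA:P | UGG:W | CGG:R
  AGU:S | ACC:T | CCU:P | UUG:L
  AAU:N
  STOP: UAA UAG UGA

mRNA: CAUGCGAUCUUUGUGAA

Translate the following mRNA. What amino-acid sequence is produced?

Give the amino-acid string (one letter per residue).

Answer: MRSL

Derivation:
start AUG at pos 1
pos 1: AUG -> M; peptide=M
pos 4: CGA -> R; peptide=MR
pos 7: UCU -> S; peptide=MRS
pos 10: UUG -> L; peptide=MRSL
pos 13: UGA -> STOP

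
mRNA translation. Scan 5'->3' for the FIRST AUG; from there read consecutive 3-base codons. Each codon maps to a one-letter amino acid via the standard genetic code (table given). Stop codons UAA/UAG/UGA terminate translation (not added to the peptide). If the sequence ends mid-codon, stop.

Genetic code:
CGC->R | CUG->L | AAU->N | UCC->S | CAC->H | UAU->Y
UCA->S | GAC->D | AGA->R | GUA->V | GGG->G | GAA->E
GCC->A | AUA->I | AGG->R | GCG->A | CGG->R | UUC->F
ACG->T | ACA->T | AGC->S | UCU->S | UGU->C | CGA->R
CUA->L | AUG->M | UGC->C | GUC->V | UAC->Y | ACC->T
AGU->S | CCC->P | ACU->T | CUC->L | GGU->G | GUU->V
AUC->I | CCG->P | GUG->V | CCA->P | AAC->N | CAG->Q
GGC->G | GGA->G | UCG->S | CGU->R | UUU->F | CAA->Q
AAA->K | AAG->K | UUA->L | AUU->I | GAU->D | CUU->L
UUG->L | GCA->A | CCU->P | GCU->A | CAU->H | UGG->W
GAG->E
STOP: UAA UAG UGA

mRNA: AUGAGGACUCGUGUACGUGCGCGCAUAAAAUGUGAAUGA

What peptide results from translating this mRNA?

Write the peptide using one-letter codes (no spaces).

start AUG at pos 0
pos 0: AUG -> M; peptide=M
pos 3: AGG -> R; peptide=MR
pos 6: ACU -> T; peptide=MRT
pos 9: CGU -> R; peptide=MRTR
pos 12: GUA -> V; peptide=MRTRV
pos 15: CGU -> R; peptide=MRTRVR
pos 18: GCG -> A; peptide=MRTRVRA
pos 21: CGC -> R; peptide=MRTRVRAR
pos 24: AUA -> I; peptide=MRTRVRARI
pos 27: AAA -> K; peptide=MRTRVRARIK
pos 30: UGU -> C; peptide=MRTRVRARIKC
pos 33: GAA -> E; peptide=MRTRVRARIKCE
pos 36: UGA -> STOP

Answer: MRTRVRARIKCE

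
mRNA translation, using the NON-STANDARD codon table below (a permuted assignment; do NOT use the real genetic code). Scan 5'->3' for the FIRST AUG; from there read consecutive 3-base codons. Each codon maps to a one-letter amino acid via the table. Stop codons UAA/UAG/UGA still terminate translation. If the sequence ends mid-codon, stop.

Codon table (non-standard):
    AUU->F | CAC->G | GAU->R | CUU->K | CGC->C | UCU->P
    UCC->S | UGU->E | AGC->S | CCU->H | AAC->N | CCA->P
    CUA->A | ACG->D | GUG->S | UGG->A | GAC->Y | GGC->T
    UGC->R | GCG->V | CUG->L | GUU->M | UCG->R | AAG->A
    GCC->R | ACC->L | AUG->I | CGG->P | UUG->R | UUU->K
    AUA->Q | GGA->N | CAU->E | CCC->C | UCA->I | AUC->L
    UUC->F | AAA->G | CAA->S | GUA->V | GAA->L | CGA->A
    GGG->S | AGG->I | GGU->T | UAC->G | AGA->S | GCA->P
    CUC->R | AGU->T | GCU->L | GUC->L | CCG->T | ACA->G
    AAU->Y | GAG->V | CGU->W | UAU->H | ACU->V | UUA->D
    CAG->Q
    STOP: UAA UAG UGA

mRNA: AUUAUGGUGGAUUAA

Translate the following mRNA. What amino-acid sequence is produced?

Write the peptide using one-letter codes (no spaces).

start AUG at pos 3
pos 3: AUG -> I; peptide=I
pos 6: GUG -> S; peptide=IS
pos 9: GAU -> R; peptide=ISR
pos 12: UAA -> STOP

Answer: ISR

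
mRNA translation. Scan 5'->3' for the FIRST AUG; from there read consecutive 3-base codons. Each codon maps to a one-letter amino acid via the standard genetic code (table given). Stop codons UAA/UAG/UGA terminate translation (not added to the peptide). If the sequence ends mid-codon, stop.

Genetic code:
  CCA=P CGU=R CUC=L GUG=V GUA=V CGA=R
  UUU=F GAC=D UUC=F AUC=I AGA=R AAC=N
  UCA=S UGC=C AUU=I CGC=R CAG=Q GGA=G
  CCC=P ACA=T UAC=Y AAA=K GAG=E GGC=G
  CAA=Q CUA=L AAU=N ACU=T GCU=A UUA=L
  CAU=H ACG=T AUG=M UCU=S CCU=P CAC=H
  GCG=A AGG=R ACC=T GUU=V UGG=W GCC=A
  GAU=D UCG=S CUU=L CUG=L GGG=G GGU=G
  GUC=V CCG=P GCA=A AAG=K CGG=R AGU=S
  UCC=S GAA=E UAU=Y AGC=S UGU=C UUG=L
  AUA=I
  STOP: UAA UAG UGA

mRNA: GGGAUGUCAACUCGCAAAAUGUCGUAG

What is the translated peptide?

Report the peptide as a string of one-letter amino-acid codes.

Answer: MSTRKMS

Derivation:
start AUG at pos 3
pos 3: AUG -> M; peptide=M
pos 6: UCA -> S; peptide=MS
pos 9: ACU -> T; peptide=MST
pos 12: CGC -> R; peptide=MSTR
pos 15: AAA -> K; peptide=MSTRK
pos 18: AUG -> M; peptide=MSTRKM
pos 21: UCG -> S; peptide=MSTRKMS
pos 24: UAG -> STOP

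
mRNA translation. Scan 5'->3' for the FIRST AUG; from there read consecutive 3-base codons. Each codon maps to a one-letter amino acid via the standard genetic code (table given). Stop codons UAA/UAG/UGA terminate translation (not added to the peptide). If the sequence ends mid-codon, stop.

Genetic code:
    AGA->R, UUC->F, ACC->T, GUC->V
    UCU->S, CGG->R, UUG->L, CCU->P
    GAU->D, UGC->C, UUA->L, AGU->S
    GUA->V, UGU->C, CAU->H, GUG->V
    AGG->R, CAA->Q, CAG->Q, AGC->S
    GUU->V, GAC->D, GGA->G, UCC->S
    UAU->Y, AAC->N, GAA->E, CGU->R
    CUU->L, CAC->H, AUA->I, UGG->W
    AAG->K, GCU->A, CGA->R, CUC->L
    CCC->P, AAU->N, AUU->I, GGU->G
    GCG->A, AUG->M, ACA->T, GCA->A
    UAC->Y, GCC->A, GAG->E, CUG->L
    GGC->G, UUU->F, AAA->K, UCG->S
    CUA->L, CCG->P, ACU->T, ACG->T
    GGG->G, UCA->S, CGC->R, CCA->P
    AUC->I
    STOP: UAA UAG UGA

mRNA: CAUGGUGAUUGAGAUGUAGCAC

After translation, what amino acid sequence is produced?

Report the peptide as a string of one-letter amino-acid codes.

Answer: MVIEM

Derivation:
start AUG at pos 1
pos 1: AUG -> M; peptide=M
pos 4: GUG -> V; peptide=MV
pos 7: AUU -> I; peptide=MVI
pos 10: GAG -> E; peptide=MVIE
pos 13: AUG -> M; peptide=MVIEM
pos 16: UAG -> STOP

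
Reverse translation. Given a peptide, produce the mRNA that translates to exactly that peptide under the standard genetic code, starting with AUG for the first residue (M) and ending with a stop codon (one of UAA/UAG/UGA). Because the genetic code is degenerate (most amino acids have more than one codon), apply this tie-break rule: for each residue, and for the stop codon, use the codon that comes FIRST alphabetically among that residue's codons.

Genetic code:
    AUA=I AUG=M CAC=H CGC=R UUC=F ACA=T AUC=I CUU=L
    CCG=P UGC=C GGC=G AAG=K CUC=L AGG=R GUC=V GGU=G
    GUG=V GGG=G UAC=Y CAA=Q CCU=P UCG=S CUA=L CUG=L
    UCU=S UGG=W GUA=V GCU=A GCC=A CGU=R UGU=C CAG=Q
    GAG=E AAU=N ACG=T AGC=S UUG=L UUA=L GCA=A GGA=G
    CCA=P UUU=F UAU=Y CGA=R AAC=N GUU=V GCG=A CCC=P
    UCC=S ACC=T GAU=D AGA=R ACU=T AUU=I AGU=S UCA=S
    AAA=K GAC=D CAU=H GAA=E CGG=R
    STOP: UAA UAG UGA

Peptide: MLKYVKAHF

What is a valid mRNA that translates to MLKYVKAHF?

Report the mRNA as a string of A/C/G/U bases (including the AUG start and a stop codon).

residue 1: M -> AUG (start codon)
residue 2: L codons sorted = CUA,CUC,CUG,CUU,UUA,UUG -> pick first = CUA
residue 3: K codons sorted = AAA,AAG -> pick first = AAA
residue 4: Y codons sorted = UAC,UAU -> pick first = UAC
residue 5: V codons sorted = GUA,GUC,GUG,GUU -> pick first = GUA
residue 6: K codons sorted = AAA,AAG -> pick first = AAA
residue 7: A codons sorted = GCA,GCC,GCG,GCU -> pick first = GCA
residue 8: H codons sorted = CAC,CAU -> pick first = CAC
residue 9: F codons sorted = UUC,UUU -> pick first = UUC
terminator: stop codons sorted = UAA,UAG,UGA -> pick first = UAA

Answer: mRNA: AUGCUAAAAUACGUAAAAGCACACUUCUAA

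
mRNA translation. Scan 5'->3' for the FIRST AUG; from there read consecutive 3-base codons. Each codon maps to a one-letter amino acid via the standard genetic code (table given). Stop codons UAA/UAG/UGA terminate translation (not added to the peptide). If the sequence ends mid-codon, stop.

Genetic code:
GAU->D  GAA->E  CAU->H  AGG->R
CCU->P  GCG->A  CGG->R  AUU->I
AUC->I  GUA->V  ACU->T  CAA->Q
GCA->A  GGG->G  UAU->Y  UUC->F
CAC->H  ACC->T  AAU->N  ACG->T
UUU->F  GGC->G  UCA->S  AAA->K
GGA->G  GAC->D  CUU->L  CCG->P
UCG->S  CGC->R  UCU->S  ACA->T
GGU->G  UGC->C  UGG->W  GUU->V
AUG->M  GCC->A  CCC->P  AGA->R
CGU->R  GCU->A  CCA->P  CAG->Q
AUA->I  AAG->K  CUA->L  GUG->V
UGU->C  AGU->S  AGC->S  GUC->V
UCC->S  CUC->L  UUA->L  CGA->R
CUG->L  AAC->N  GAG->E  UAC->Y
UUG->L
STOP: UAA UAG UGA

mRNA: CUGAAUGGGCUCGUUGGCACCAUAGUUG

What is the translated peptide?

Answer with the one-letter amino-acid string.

start AUG at pos 4
pos 4: AUG -> M; peptide=M
pos 7: GGC -> G; peptide=MG
pos 10: UCG -> S; peptide=MGS
pos 13: UUG -> L; peptide=MGSL
pos 16: GCA -> A; peptide=MGSLA
pos 19: CCA -> P; peptide=MGSLAP
pos 22: UAG -> STOP

Answer: MGSLAP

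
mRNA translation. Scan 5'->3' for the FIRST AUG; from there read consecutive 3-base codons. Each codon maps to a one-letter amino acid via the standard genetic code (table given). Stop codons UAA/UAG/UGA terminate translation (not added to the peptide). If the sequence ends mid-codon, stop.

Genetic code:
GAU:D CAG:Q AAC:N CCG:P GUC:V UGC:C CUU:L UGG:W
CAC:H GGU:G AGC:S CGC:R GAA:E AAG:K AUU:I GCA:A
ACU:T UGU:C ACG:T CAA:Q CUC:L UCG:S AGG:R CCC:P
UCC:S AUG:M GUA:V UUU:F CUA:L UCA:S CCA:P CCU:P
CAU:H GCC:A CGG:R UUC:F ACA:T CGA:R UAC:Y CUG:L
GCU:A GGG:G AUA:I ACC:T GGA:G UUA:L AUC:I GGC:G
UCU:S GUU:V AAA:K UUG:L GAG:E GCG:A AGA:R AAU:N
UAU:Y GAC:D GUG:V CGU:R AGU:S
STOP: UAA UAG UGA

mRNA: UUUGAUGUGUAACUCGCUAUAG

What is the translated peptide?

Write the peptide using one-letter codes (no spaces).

start AUG at pos 4
pos 4: AUG -> M; peptide=M
pos 7: UGU -> C; peptide=MC
pos 10: AAC -> N; peptide=MCN
pos 13: UCG -> S; peptide=MCNS
pos 16: CUA -> L; peptide=MCNSL
pos 19: UAG -> STOP

Answer: MCNSL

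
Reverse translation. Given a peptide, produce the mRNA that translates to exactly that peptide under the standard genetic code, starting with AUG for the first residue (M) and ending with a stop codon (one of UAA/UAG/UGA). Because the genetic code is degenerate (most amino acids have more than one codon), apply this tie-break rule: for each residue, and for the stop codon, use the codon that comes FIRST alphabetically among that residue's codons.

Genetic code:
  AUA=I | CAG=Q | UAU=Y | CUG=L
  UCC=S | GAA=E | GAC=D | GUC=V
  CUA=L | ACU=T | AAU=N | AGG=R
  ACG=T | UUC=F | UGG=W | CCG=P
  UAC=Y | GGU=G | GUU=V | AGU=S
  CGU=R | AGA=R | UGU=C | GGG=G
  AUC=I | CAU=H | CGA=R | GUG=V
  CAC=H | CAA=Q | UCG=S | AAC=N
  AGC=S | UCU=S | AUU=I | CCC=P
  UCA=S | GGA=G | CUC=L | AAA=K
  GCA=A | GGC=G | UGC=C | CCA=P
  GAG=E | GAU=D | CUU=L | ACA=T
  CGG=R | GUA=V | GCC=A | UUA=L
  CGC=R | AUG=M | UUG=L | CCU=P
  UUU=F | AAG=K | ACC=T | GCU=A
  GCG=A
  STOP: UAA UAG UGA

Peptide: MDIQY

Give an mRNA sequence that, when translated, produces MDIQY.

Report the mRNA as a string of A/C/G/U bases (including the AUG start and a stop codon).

Answer: mRNA: AUGGACAUACAAUACUAA

Derivation:
residue 1: M -> AUG (start codon)
residue 2: D codons sorted = GAC,GAU -> pick first = GAC
residue 3: I codons sorted = AUA,AUC,AUU -> pick first = AUA
residue 4: Q codons sorted = CAA,CAG -> pick first = CAA
residue 5: Y codons sorted = UAC,UAU -> pick first = UAC
terminator: stop codons sorted = UAA,UAG,UGA -> pick first = UAA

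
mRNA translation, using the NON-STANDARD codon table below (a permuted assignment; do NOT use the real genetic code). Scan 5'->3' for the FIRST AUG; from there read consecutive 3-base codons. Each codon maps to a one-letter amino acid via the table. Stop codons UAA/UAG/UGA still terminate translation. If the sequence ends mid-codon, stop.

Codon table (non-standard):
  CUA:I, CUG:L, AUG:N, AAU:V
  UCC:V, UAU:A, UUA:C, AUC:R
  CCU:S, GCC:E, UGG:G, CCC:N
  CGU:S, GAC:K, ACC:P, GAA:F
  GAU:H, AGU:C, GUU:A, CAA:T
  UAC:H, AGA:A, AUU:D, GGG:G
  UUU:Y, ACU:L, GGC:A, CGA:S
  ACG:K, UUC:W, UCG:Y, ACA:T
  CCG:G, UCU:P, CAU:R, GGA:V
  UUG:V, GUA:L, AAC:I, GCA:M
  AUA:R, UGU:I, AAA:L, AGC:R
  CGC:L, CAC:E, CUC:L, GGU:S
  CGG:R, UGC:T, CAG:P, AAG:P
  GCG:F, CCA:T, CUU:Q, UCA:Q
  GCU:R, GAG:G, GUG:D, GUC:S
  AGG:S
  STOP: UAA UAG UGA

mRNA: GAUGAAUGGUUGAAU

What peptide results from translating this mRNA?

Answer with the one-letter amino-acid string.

start AUG at pos 1
pos 1: AUG -> N; peptide=N
pos 4: AAU -> V; peptide=NV
pos 7: GGU -> S; peptide=NVS
pos 10: UGA -> STOP

Answer: NVS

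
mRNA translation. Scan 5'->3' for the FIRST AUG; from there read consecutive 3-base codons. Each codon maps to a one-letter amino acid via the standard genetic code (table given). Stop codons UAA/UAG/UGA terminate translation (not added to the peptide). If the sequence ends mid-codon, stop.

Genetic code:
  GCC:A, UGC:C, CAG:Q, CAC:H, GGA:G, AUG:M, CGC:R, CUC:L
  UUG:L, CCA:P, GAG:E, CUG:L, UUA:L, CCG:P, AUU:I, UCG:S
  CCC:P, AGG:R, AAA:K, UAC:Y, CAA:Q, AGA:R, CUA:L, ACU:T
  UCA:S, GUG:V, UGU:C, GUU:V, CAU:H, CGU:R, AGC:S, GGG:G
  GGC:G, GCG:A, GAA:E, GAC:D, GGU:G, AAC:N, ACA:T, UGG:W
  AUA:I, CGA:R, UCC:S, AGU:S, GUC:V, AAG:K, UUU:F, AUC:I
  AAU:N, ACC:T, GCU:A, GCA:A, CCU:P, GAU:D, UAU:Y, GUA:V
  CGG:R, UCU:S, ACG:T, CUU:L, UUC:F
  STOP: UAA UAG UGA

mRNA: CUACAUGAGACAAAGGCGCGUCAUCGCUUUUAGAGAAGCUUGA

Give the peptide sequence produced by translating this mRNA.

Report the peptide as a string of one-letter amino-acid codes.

Answer: MRQRRVIAFREA

Derivation:
start AUG at pos 4
pos 4: AUG -> M; peptide=M
pos 7: AGA -> R; peptide=MR
pos 10: CAA -> Q; peptide=MRQ
pos 13: AGG -> R; peptide=MRQR
pos 16: CGC -> R; peptide=MRQRR
pos 19: GUC -> V; peptide=MRQRRV
pos 22: AUC -> I; peptide=MRQRRVI
pos 25: GCU -> A; peptide=MRQRRVIA
pos 28: UUU -> F; peptide=MRQRRVIAF
pos 31: AGA -> R; peptide=MRQRRVIAFR
pos 34: GAA -> E; peptide=MRQRRVIAFRE
pos 37: GCU -> A; peptide=MRQRRVIAFREA
pos 40: UGA -> STOP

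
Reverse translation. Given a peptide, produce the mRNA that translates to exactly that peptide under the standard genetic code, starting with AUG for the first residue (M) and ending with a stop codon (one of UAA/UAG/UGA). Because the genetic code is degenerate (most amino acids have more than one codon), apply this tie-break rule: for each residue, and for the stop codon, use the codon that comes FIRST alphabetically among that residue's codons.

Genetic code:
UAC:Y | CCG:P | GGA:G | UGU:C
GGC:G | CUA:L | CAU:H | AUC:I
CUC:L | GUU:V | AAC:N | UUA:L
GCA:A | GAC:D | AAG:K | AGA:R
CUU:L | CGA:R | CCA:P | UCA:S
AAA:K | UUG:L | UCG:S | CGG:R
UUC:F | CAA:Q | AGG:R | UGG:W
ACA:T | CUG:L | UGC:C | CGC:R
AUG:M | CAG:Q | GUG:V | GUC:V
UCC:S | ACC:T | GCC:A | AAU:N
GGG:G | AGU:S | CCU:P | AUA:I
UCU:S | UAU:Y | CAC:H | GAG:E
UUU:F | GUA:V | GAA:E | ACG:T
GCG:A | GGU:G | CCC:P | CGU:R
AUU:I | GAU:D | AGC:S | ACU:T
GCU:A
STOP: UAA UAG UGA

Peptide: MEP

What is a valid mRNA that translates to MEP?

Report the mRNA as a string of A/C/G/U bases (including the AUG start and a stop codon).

Answer: mRNA: AUGGAACCAUAA

Derivation:
residue 1: M -> AUG (start codon)
residue 2: E codons sorted = GAA,GAG -> pick first = GAA
residue 3: P codons sorted = CCA,CCC,CCG,CCU -> pick first = CCA
terminator: stop codons sorted = UAA,UAG,UGA -> pick first = UAA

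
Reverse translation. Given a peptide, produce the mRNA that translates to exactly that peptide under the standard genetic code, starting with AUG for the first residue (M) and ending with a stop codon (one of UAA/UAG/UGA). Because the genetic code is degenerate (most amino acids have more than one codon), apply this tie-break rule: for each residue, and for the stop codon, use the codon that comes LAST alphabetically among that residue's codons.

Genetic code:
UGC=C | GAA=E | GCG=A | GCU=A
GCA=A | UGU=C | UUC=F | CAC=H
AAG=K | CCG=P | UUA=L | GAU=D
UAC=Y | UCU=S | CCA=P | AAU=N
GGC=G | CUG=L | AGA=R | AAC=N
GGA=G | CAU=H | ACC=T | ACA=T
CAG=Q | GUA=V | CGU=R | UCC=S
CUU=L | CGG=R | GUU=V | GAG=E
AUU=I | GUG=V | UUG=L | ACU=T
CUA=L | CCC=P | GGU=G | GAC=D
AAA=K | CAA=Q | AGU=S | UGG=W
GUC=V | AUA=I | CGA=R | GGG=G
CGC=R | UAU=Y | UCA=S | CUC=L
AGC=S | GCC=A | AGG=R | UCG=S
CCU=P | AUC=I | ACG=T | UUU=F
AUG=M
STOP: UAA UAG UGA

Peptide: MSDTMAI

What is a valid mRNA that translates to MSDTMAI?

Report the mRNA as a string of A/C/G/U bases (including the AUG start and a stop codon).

Answer: mRNA: AUGUCUGAUACUAUGGCUAUUUGA

Derivation:
residue 1: M -> AUG (start codon)
residue 2: S codons sorted = AGC,AGU,UCA,UCC,UCG,UCU -> pick last = UCU
residue 3: D codons sorted = GAC,GAU -> pick last = GAU
residue 4: T codons sorted = ACA,ACC,ACG,ACU -> pick last = ACU
residue 5: M -> AUG (only codon)
residue 6: A codons sorted = GCA,GCC,GCG,GCU -> pick last = GCU
residue 7: I codons sorted = AUA,AUC,AUU -> pick last = AUU
terminator: stop codons sorted = UAA,UAG,UGA -> pick last = UGA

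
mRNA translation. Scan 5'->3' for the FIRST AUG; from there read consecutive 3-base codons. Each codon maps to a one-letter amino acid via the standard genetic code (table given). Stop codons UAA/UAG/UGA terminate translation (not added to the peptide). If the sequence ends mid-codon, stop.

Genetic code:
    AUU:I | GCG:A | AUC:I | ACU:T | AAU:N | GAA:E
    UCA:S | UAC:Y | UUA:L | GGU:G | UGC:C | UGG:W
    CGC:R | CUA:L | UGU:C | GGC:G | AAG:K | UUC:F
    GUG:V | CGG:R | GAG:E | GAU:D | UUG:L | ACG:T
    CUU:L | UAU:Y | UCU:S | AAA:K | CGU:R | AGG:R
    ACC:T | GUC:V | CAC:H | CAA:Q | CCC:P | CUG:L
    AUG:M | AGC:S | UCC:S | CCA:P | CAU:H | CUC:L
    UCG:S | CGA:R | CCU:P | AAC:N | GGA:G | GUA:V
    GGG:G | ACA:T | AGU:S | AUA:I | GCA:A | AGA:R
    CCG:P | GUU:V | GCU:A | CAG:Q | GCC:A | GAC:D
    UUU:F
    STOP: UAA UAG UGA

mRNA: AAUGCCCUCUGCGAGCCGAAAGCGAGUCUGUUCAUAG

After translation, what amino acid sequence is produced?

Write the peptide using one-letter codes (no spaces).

start AUG at pos 1
pos 1: AUG -> M; peptide=M
pos 4: CCC -> P; peptide=MP
pos 7: UCU -> S; peptide=MPS
pos 10: GCG -> A; peptide=MPSA
pos 13: AGC -> S; peptide=MPSAS
pos 16: CGA -> R; peptide=MPSASR
pos 19: AAG -> K; peptide=MPSASRK
pos 22: CGA -> R; peptide=MPSASRKR
pos 25: GUC -> V; peptide=MPSASRKRV
pos 28: UGU -> C; peptide=MPSASRKRVC
pos 31: UCA -> S; peptide=MPSASRKRVCS
pos 34: UAG -> STOP

Answer: MPSASRKRVCS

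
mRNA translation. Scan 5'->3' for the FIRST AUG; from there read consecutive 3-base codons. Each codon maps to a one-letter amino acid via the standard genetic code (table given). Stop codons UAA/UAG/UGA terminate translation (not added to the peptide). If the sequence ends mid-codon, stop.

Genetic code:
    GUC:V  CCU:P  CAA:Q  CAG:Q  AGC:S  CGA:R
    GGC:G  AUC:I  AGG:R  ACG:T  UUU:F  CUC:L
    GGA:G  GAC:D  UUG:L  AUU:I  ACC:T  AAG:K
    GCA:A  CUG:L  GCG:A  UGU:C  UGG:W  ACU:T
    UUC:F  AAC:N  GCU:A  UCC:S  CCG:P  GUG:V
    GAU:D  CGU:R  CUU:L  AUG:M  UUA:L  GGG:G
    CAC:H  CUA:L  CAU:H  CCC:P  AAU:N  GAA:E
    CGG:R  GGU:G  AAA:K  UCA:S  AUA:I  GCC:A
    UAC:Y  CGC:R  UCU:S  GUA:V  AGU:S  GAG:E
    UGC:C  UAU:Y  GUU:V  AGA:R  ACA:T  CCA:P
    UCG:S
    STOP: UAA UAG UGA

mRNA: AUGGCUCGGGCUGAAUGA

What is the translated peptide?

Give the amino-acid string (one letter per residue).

start AUG at pos 0
pos 0: AUG -> M; peptide=M
pos 3: GCU -> A; peptide=MA
pos 6: CGG -> R; peptide=MAR
pos 9: GCU -> A; peptide=MARA
pos 12: GAA -> E; peptide=MARAE
pos 15: UGA -> STOP

Answer: MARAE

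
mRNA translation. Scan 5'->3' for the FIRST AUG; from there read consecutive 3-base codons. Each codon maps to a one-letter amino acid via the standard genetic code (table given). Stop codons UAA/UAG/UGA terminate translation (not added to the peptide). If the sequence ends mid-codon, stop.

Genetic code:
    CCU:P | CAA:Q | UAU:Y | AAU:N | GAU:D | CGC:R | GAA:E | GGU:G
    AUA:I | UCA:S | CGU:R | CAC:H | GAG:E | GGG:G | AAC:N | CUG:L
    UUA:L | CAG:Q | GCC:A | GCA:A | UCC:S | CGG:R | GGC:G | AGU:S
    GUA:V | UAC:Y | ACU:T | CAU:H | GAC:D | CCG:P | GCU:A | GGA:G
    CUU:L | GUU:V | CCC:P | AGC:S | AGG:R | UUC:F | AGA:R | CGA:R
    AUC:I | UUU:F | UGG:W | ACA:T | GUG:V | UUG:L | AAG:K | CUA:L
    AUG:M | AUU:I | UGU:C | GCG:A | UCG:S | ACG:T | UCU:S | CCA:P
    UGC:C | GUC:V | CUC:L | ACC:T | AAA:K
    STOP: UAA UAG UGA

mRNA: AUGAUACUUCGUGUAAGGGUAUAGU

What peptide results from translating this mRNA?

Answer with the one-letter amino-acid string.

Answer: MILRVRV

Derivation:
start AUG at pos 0
pos 0: AUG -> M; peptide=M
pos 3: AUA -> I; peptide=MI
pos 6: CUU -> L; peptide=MIL
pos 9: CGU -> R; peptide=MILR
pos 12: GUA -> V; peptide=MILRV
pos 15: AGG -> R; peptide=MILRVR
pos 18: GUA -> V; peptide=MILRVRV
pos 21: UAG -> STOP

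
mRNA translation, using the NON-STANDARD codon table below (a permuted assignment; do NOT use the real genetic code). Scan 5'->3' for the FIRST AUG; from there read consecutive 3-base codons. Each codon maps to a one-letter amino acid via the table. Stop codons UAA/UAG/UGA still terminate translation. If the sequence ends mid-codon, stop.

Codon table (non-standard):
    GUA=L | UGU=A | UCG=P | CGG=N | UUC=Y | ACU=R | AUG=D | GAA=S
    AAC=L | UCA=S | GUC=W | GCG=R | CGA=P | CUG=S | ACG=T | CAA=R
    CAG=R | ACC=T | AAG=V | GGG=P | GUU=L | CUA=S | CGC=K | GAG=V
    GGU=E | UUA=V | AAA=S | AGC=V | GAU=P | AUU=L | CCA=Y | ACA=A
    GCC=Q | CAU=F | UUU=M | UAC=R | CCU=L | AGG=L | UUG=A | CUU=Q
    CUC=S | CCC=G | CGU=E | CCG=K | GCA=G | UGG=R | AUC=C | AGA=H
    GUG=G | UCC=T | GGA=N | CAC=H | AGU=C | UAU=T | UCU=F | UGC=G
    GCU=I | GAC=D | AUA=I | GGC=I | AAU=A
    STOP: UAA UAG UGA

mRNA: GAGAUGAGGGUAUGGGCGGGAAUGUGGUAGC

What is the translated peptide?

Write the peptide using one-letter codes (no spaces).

Answer: DLLRRNDR

Derivation:
start AUG at pos 3
pos 3: AUG -> D; peptide=D
pos 6: AGG -> L; peptide=DL
pos 9: GUA -> L; peptide=DLL
pos 12: UGG -> R; peptide=DLLR
pos 15: GCG -> R; peptide=DLLRR
pos 18: GGA -> N; peptide=DLLRRN
pos 21: AUG -> D; peptide=DLLRRND
pos 24: UGG -> R; peptide=DLLRRNDR
pos 27: UAG -> STOP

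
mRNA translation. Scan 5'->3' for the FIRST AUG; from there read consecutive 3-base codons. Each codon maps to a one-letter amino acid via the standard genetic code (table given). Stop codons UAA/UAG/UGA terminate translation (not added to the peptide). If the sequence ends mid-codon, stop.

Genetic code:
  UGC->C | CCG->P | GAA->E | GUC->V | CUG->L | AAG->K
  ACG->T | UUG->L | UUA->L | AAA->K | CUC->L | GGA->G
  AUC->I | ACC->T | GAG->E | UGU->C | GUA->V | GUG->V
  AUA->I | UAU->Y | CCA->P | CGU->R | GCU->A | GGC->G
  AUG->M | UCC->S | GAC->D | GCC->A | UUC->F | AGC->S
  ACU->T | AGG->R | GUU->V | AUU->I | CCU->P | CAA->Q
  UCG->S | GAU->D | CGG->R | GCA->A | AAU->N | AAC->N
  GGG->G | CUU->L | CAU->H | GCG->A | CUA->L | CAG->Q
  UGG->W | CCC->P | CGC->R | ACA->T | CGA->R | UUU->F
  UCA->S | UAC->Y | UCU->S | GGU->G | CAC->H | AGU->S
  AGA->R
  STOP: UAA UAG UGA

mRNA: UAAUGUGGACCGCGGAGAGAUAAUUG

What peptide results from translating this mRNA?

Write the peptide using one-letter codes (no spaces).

start AUG at pos 2
pos 2: AUG -> M; peptide=M
pos 5: UGG -> W; peptide=MW
pos 8: ACC -> T; peptide=MWT
pos 11: GCG -> A; peptide=MWTA
pos 14: GAG -> E; peptide=MWTAE
pos 17: AGA -> R; peptide=MWTAER
pos 20: UAA -> STOP

Answer: MWTAER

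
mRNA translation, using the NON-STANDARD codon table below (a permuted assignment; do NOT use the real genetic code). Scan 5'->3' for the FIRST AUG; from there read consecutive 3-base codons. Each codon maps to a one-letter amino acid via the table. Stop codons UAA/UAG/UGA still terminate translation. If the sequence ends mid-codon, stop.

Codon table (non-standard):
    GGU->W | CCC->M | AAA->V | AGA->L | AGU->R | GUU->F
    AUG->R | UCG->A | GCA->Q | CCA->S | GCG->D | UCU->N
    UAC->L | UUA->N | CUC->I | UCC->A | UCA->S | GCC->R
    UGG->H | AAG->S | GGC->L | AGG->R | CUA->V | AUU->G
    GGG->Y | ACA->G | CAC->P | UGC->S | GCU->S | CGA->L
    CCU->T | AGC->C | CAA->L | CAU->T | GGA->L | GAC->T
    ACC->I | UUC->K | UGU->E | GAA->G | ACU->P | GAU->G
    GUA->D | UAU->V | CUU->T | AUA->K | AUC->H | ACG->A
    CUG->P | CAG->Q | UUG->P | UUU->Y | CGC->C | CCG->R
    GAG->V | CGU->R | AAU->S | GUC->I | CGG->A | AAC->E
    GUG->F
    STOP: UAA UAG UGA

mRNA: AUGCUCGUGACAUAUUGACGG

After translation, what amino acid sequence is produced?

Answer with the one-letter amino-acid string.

start AUG at pos 0
pos 0: AUG -> R; peptide=R
pos 3: CUC -> I; peptide=RI
pos 6: GUG -> F; peptide=RIF
pos 9: ACA -> G; peptide=RIFG
pos 12: UAU -> V; peptide=RIFGV
pos 15: UGA -> STOP

Answer: RIFGV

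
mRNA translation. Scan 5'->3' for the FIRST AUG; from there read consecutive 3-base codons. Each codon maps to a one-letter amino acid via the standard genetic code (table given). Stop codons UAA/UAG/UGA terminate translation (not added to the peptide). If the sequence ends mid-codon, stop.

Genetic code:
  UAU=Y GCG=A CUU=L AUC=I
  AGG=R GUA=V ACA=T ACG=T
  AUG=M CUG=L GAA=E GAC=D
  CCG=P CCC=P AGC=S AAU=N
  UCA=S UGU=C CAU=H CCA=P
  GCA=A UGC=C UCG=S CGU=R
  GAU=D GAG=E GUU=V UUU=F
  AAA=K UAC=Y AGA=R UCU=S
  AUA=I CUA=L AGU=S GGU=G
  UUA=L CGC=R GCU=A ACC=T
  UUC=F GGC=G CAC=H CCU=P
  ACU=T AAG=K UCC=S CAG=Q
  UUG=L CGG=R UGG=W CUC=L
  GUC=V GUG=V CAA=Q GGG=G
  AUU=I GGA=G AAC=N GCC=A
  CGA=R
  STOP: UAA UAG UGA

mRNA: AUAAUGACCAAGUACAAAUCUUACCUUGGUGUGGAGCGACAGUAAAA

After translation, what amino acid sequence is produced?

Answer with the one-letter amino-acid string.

Answer: MTKYKSYLGVERQ

Derivation:
start AUG at pos 3
pos 3: AUG -> M; peptide=M
pos 6: ACC -> T; peptide=MT
pos 9: AAG -> K; peptide=MTK
pos 12: UAC -> Y; peptide=MTKY
pos 15: AAA -> K; peptide=MTKYK
pos 18: UCU -> S; peptide=MTKYKS
pos 21: UAC -> Y; peptide=MTKYKSY
pos 24: CUU -> L; peptide=MTKYKSYL
pos 27: GGU -> G; peptide=MTKYKSYLG
pos 30: GUG -> V; peptide=MTKYKSYLGV
pos 33: GAG -> E; peptide=MTKYKSYLGVE
pos 36: CGA -> R; peptide=MTKYKSYLGVER
pos 39: CAG -> Q; peptide=MTKYKSYLGVERQ
pos 42: UAA -> STOP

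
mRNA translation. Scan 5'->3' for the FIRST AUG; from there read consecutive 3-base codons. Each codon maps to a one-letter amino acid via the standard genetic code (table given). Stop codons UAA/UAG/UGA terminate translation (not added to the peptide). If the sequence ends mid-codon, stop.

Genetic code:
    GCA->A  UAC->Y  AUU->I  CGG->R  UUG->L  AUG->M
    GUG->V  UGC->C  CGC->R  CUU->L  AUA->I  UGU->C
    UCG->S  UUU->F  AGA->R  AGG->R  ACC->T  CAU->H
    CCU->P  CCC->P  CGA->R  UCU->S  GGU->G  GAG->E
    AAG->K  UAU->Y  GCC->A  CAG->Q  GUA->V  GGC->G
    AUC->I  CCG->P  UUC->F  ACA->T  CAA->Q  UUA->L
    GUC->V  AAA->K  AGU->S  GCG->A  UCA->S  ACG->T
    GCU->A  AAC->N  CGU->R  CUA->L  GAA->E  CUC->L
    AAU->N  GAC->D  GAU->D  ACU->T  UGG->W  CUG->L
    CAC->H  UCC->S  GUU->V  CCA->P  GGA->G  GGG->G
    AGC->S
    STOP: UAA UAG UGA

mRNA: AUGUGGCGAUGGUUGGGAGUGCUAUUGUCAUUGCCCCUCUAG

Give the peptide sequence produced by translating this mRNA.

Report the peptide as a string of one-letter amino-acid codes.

Answer: MWRWLGVLLSLPL

Derivation:
start AUG at pos 0
pos 0: AUG -> M; peptide=M
pos 3: UGG -> W; peptide=MW
pos 6: CGA -> R; peptide=MWR
pos 9: UGG -> W; peptide=MWRW
pos 12: UUG -> L; peptide=MWRWL
pos 15: GGA -> G; peptide=MWRWLG
pos 18: GUG -> V; peptide=MWRWLGV
pos 21: CUA -> L; peptide=MWRWLGVL
pos 24: UUG -> L; peptide=MWRWLGVLL
pos 27: UCA -> S; peptide=MWRWLGVLLS
pos 30: UUG -> L; peptide=MWRWLGVLLSL
pos 33: CCC -> P; peptide=MWRWLGVLLSLP
pos 36: CUC -> L; peptide=MWRWLGVLLSLPL
pos 39: UAG -> STOP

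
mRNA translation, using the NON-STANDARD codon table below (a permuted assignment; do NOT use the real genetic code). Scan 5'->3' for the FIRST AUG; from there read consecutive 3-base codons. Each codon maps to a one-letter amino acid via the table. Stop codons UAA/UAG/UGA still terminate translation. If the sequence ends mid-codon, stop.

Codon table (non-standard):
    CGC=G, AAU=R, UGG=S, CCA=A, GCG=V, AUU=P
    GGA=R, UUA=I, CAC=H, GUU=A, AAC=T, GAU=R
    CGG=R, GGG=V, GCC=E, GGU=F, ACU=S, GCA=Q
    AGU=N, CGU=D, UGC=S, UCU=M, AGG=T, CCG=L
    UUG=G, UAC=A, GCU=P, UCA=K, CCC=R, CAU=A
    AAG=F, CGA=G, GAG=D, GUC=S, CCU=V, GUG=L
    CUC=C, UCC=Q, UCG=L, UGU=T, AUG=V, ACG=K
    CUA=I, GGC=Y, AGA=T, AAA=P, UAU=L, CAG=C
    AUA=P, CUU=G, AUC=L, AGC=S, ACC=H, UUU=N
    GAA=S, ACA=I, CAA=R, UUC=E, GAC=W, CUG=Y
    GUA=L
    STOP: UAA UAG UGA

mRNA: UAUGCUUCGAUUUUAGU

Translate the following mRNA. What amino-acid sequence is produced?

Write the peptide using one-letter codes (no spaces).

start AUG at pos 1
pos 1: AUG -> V; peptide=V
pos 4: CUU -> G; peptide=VG
pos 7: CGA -> G; peptide=VGG
pos 10: UUU -> N; peptide=VGGN
pos 13: UAG -> STOP

Answer: VGGN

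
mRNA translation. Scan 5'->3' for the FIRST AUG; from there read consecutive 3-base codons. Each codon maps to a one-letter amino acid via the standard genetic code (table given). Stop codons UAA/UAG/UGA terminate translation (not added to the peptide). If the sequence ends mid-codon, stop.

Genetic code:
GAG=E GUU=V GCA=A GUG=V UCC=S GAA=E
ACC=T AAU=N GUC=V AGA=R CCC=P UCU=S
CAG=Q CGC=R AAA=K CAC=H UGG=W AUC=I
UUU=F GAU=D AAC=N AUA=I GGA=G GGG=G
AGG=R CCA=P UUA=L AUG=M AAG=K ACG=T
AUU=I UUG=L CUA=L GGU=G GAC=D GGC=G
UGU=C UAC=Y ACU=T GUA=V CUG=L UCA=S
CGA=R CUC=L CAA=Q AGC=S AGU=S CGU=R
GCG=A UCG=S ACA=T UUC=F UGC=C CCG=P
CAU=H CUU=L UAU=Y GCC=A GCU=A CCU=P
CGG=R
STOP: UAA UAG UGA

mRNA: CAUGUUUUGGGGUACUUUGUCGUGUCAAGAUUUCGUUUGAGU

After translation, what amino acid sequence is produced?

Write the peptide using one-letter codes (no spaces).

start AUG at pos 1
pos 1: AUG -> M; peptide=M
pos 4: UUU -> F; peptide=MF
pos 7: UGG -> W; peptide=MFW
pos 10: GGU -> G; peptide=MFWG
pos 13: ACU -> T; peptide=MFWGT
pos 16: UUG -> L; peptide=MFWGTL
pos 19: UCG -> S; peptide=MFWGTLS
pos 22: UGU -> C; peptide=MFWGTLSC
pos 25: CAA -> Q; peptide=MFWGTLSCQ
pos 28: GAU -> D; peptide=MFWGTLSCQD
pos 31: UUC -> F; peptide=MFWGTLSCQDF
pos 34: GUU -> V; peptide=MFWGTLSCQDFV
pos 37: UGA -> STOP

Answer: MFWGTLSCQDFV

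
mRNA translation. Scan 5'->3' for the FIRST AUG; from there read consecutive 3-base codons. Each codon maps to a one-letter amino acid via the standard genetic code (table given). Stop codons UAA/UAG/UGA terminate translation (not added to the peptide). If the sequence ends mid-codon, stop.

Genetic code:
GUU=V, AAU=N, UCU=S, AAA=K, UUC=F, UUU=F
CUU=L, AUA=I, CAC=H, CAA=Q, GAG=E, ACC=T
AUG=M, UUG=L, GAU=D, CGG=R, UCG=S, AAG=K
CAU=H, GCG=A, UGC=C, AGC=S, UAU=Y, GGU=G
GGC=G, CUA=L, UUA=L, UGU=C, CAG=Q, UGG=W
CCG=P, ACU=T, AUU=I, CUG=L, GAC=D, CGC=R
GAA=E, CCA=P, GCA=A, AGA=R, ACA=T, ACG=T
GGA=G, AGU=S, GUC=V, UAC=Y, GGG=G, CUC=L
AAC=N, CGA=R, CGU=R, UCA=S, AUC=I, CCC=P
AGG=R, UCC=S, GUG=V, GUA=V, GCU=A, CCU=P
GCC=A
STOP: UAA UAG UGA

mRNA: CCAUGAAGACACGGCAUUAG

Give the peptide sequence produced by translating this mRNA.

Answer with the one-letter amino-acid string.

start AUG at pos 2
pos 2: AUG -> M; peptide=M
pos 5: AAG -> K; peptide=MK
pos 8: ACA -> T; peptide=MKT
pos 11: CGG -> R; peptide=MKTR
pos 14: CAU -> H; peptide=MKTRH
pos 17: UAG -> STOP

Answer: MKTRH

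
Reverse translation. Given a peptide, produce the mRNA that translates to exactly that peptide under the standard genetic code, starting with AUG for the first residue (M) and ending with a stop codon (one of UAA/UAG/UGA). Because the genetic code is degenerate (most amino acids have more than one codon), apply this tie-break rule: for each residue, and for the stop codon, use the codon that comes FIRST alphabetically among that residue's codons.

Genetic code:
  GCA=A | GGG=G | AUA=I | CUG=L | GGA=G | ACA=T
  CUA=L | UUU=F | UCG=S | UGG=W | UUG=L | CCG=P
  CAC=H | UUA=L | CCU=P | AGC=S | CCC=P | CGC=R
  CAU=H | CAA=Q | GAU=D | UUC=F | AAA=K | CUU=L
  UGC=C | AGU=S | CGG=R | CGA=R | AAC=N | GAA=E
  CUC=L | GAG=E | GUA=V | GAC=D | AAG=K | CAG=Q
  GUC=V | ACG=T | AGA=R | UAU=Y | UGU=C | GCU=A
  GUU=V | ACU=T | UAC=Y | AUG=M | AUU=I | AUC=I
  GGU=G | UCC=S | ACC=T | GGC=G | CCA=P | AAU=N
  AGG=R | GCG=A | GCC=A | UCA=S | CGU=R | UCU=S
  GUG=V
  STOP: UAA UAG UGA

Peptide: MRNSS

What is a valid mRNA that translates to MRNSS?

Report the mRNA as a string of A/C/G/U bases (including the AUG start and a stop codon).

residue 1: M -> AUG (start codon)
residue 2: R codons sorted = AGA,AGG,CGA,CGC,CGG,CGU -> pick first = AGA
residue 3: N codons sorted = AAC,AAU -> pick first = AAC
residue 4: S codons sorted = AGC,AGU,UCA,UCC,UCG,UCU -> pick first = AGC
residue 5: S codons sorted = AGC,AGU,UCA,UCC,UCG,UCU -> pick first = AGC
terminator: stop codons sorted = UAA,UAG,UGA -> pick first = UAA

Answer: mRNA: AUGAGAAACAGCAGCUAA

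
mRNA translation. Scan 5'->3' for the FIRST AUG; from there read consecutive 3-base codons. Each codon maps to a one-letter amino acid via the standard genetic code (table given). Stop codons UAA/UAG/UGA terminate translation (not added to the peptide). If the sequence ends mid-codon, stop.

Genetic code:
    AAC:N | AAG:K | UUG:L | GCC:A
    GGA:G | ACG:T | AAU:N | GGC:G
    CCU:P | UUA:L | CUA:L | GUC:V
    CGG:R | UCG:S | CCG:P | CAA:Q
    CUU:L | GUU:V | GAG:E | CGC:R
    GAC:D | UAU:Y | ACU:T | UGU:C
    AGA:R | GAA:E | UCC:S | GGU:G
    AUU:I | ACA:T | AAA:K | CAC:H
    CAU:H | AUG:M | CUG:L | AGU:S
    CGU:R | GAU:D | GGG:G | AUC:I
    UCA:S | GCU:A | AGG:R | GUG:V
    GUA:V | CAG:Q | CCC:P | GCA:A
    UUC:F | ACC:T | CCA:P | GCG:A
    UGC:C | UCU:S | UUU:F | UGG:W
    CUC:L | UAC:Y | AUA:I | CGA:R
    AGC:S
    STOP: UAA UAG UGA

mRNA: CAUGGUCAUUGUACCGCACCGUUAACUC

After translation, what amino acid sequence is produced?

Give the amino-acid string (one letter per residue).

start AUG at pos 1
pos 1: AUG -> M; peptide=M
pos 4: GUC -> V; peptide=MV
pos 7: AUU -> I; peptide=MVI
pos 10: GUA -> V; peptide=MVIV
pos 13: CCG -> P; peptide=MVIVP
pos 16: CAC -> H; peptide=MVIVPH
pos 19: CGU -> R; peptide=MVIVPHR
pos 22: UAA -> STOP

Answer: MVIVPHR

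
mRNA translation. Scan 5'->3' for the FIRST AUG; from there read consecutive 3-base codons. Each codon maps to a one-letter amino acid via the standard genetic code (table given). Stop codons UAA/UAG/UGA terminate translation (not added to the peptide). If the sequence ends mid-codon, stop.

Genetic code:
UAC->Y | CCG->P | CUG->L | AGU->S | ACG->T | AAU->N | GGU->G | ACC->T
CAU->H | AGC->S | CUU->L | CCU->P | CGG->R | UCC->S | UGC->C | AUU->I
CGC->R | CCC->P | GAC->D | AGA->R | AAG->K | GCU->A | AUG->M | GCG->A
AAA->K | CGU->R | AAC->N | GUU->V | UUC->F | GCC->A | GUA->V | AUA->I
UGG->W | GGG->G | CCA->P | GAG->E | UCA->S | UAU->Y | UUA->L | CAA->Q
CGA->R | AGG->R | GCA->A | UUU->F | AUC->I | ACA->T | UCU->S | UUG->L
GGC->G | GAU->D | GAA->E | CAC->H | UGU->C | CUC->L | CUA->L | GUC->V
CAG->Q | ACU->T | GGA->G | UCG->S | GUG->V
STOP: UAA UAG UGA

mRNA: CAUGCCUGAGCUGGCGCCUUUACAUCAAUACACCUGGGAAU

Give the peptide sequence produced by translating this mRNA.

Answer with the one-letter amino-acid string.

start AUG at pos 1
pos 1: AUG -> M; peptide=M
pos 4: CCU -> P; peptide=MP
pos 7: GAG -> E; peptide=MPE
pos 10: CUG -> L; peptide=MPEL
pos 13: GCG -> A; peptide=MPELA
pos 16: CCU -> P; peptide=MPELAP
pos 19: UUA -> L; peptide=MPELAPL
pos 22: CAU -> H; peptide=MPELAPLH
pos 25: CAA -> Q; peptide=MPELAPLHQ
pos 28: UAC -> Y; peptide=MPELAPLHQY
pos 31: ACC -> T; peptide=MPELAPLHQYT
pos 34: UGG -> W; peptide=MPELAPLHQYTW
pos 37: GAA -> E; peptide=MPELAPLHQYTWE
pos 40: only 1 nt remain (<3), stop (end of mRNA)

Answer: MPELAPLHQYTWE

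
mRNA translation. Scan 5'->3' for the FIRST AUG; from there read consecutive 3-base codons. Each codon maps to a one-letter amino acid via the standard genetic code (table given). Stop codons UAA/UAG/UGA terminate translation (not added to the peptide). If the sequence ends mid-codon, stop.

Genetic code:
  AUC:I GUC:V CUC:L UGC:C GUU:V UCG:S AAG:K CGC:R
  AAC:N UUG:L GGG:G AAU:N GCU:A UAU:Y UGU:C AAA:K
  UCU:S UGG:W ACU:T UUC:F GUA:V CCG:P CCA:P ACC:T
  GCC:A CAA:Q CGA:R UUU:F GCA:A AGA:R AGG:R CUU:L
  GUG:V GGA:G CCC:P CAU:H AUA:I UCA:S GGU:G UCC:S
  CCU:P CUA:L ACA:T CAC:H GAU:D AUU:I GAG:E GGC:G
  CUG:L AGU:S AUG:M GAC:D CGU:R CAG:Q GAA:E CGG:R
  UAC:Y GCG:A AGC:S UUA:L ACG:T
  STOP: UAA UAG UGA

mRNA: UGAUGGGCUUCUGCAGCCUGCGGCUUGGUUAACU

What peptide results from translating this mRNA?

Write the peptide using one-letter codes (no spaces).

start AUG at pos 2
pos 2: AUG -> M; peptide=M
pos 5: GGC -> G; peptide=MG
pos 8: UUC -> F; peptide=MGF
pos 11: UGC -> C; peptide=MGFC
pos 14: AGC -> S; peptide=MGFCS
pos 17: CUG -> L; peptide=MGFCSL
pos 20: CGG -> R; peptide=MGFCSLR
pos 23: CUU -> L; peptide=MGFCSLRL
pos 26: GGU -> G; peptide=MGFCSLRLG
pos 29: UAA -> STOP

Answer: MGFCSLRLG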